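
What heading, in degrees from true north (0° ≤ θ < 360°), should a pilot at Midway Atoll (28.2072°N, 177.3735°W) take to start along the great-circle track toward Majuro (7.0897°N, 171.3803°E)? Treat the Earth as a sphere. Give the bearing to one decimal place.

Δλ = 171.3803 − -177.3735 = 348.7538°; wrapped into (−180°, 180°]: -11.2462°.
θ = atan2( sin Δλ · cos φ₂ , cos φ₁ · sin φ₂ − sin φ₁ · cos φ₂ · cos Δλ )
  = atan2(-0.19353, -0.35128) = -151.148° → normalised to [0°, 360°): 208.852°.

208.9°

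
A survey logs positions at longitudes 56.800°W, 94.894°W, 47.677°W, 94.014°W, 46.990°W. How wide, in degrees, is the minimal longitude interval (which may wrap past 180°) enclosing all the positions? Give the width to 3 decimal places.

Sort the longitudes: -94.894°, -94.014°, -56.800°, -47.677°, -46.990°.
Eastward gaps between consecutive values (wrapping around): 0.880°, 37.214°, 9.123°, 0.687°, 312.096°.
Largest gap = 312.096° ⇒ minimal covering band is its complement: 360° − 312.096° = 47.904°.
Band runs from -94.894° eastward to -46.990°.

47.904°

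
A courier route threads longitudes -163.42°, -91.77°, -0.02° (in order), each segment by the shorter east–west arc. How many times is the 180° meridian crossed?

0

Leg 1: -163.42° → -91.77°, shortest Δλ = 71.65° (east) — does not cross 180°.
Leg 2: -91.77° → -0.02°, shortest Δλ = 91.75° (east) — does not cross 180°.
Total crossings: 0.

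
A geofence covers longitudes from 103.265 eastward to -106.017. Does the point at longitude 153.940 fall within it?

Yes

Band width going east from +103.265° to -106.017°: ((-106.017 − 103.265) mod 360) = 150.718°.
Offset of +153.940° east of the west edge: ((153.940 − 103.265) mod 360) = 50.675°.
50.675° ≤ 150.718° ⇒ inside.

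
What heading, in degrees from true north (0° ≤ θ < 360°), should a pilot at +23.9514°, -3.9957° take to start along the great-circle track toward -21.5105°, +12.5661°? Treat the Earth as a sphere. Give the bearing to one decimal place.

159.2°

Δλ = 12.5661 − -3.9957 = 16.5618°.
θ = atan2( sin Δλ · cos φ₂ , cos φ₁ · sin φ₂ − sin φ₁ · cos φ₂ · cos Δλ )
  = atan2(0.26520, -0.69712) = 159.172° → normalised to [0°, 360°): 159.172°.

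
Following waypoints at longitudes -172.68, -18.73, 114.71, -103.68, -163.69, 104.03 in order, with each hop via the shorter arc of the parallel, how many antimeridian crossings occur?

Leg 1: -172.68° → -18.73°, shortest Δλ = 153.95° (east) — does not cross 180°.
Leg 2: -18.73° → +114.71°, shortest Δλ = 133.44° (east) — does not cross 180°.
Leg 3: +114.71° → -103.68°, shortest Δλ = 141.61° (east) — crosses 180°.
Leg 4: -103.68° → -163.69°, shortest Δλ = -60.01° (west) — does not cross 180°.
Leg 5: -163.69° → +104.03°, shortest Δλ = -92.28° (west) — crosses 180°.
Total crossings: 2.

2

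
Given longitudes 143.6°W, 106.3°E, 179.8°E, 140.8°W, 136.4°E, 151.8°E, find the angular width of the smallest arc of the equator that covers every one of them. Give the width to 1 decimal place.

Sort the longitudes: -143.6°, -140.8°, +106.3°, +136.4°, +151.8°, +179.8°.
Eastward gaps between consecutive values (wrapping around): 2.8°, 247.1°, 30.1°, 15.4°, 28.0°, 36.6°.
Largest gap = 247.1° ⇒ minimal covering band is its complement: 360° − 247.1° = 112.9°.
Band runs from +106.3° eastward to -140.8°, crossing the antimeridian.

112.9°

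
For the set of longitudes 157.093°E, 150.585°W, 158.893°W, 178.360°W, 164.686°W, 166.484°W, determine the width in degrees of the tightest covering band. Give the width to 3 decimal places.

Sort the longitudes: -178.360°, -166.484°, -164.686°, -158.893°, -150.585°, +157.093°.
Eastward gaps between consecutive values (wrapping around): 11.876°, 1.798°, 5.793°, 8.308°, 307.678°, 24.547°.
Largest gap = 307.678° ⇒ minimal covering band is its complement: 360° − 307.678° = 52.322°.
Band runs from +157.093° eastward to -150.585°, crossing the antimeridian.

52.322°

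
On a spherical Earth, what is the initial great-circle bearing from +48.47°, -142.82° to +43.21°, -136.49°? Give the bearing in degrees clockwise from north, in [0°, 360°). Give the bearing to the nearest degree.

Δλ = -136.49 − -142.82 = 6.33°.
θ = atan2( sin Δλ · cos φ₂ , cos φ₁ · sin φ₂ − sin φ₁ · cos φ₂ · cos Δλ )
  = atan2(0.08036, -0.08835) = 137.711° → normalised to [0°, 360°): 137.711°.

138°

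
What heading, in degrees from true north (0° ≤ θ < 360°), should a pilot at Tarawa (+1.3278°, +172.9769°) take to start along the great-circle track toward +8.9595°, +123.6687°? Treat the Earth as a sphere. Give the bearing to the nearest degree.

281°

Δλ = 123.6687 − 172.9769 = -49.3082°.
θ = atan2( sin Δλ · cos φ₂ , cos φ₁ · sin φ₂ − sin φ₁ · cos φ₂ · cos Δλ )
  = atan2(-0.74898, 0.14077) = -79.355° → normalised to [0°, 360°): 280.645°.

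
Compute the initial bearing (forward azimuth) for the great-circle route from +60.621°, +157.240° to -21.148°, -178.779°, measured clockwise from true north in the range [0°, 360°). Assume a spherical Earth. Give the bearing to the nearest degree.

Δλ = -178.779 − 157.240 = -336.019°; wrapped into (−180°, 180°]: 23.981°.
θ = atan2( sin Δλ · cos φ₂ , cos φ₁ · sin φ₂ − sin φ₁ · cos φ₂ · cos Δλ )
  = atan2(0.37906, -0.91955) = 157.597° → normalised to [0°, 360°): 157.597°.

158°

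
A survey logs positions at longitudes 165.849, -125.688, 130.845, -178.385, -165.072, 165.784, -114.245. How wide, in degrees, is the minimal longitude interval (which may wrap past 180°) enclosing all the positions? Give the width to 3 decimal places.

114.910°

Sort the longitudes: -178.385°, -165.072°, -125.688°, -114.245°, +130.845°, +165.784°, +165.849°.
Eastward gaps between consecutive values (wrapping around): 13.313°, 39.384°, 11.443°, 245.090°, 34.939°, 0.065°, 15.766°.
Largest gap = 245.090° ⇒ minimal covering band is its complement: 360° − 245.090° = 114.910°.
Band runs from +130.845° eastward to -114.245°, crossing the antimeridian.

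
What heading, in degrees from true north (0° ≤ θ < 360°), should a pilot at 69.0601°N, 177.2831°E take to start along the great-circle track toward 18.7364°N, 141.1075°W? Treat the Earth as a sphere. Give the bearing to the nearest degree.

131°

Δλ = -141.1075 − 177.2831 = -318.3906°; wrapped into (−180°, 180°]: 41.6094°.
θ = atan2( sin Δλ · cos φ₂ , cos φ₁ · sin φ₂ − sin φ₁ · cos φ₂ · cos Δλ )
  = atan2(0.62886, -0.54650) = 130.992° → normalised to [0°, 360°): 130.992°.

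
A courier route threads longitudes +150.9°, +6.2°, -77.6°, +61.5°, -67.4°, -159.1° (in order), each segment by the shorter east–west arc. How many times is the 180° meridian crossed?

0

Leg 1: +150.9° → +6.2°, shortest Δλ = -144.7° (west) — does not cross 180°.
Leg 2: +6.2° → -77.6°, shortest Δλ = -83.8° (west) — does not cross 180°.
Leg 3: -77.6° → +61.5°, shortest Δλ = 139.1° (east) — does not cross 180°.
Leg 4: +61.5° → -67.4°, shortest Δλ = -128.9° (west) — does not cross 180°.
Leg 5: -67.4° → -159.1°, shortest Δλ = -91.7° (west) — does not cross 180°.
Total crossings: 0.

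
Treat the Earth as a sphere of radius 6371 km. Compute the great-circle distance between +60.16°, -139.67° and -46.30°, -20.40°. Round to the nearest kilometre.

Δλ = -20.40 − -139.67 = 119.27°.
Δφ = -46.30 − 60.16 = -106.46°.
a = sin²(Δφ/2) + cos φ₁ · cos φ₂ · sin²(Δλ/2) = 0.897596.
c = 2·atan2(√a, √(1−a)) = 2.49012 rad → d = 6371·c ≈ 15864.56 km.

15865 km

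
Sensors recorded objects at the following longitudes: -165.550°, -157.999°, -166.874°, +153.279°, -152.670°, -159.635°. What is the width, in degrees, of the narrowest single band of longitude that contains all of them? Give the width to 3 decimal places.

Sort the longitudes: -166.874°, -165.550°, -159.635°, -157.999°, -152.670°, +153.279°.
Eastward gaps between consecutive values (wrapping around): 1.324°, 5.915°, 1.636°, 5.329°, 305.949°, 39.847°.
Largest gap = 305.949° ⇒ minimal covering band is its complement: 360° − 305.949° = 54.051°.
Band runs from +153.279° eastward to -152.670°, crossing the antimeridian.

54.051°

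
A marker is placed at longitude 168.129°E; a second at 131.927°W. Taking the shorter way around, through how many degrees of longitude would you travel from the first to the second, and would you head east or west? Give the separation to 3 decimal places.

59.944° east

Raw difference: -131.927 − 168.129 = -300.056°.
Normalise into (−180°, 180°]: -300.056° + 360° = 59.944°.
Positive ⇒ the second point lies to the east; separation 59.944°.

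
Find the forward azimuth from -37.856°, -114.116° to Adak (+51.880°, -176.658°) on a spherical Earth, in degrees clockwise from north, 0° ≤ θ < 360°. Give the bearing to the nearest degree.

325°

Δλ = -176.658 − -114.116 = -62.542°.
θ = atan2( sin Δλ · cos φ₂ , cos φ₁ · sin φ₂ − sin φ₁ · cos φ₂ · cos Δλ )
  = atan2(-0.54777, 0.79584) = -34.539° → normalised to [0°, 360°): 325.461°.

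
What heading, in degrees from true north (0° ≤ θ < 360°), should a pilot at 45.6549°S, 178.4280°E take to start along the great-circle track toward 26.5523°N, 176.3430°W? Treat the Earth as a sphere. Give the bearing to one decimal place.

4.9°

Δλ = -176.3430 − 178.4280 = -354.7710°; wrapped into (−180°, 180°]: 5.2290°.
θ = atan2( sin Δλ · cos φ₂ , cos φ₁ · sin φ₂ − sin φ₁ · cos φ₂ · cos Δλ )
  = atan2(0.08152, 0.94951) = 4.907° → normalised to [0°, 360°): 4.907°.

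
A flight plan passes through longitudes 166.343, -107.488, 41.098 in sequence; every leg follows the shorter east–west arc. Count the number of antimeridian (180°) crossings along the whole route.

1

Leg 1: +166.343° → -107.488°, shortest Δλ = 86.169° (east) — crosses 180°.
Leg 2: -107.488° → +41.098°, shortest Δλ = 148.586° (east) — does not cross 180°.
Total crossings: 1.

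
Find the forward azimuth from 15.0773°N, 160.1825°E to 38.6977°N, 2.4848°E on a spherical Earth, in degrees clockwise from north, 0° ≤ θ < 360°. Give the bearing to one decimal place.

Δλ = 2.4848 − 160.1825 = -157.6977°.
θ = atan2( sin Δλ · cos φ₂ , cos φ₁ · sin φ₂ − sin φ₁ · cos φ₂ · cos Δλ )
  = atan2(-0.29618, 0.79152) = -20.515° → normalised to [0°, 360°): 339.485°.

339.5°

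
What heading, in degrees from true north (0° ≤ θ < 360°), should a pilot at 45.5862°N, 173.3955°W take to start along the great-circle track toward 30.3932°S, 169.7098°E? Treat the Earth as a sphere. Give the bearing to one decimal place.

Δλ = 169.7098 − -173.3955 = 343.1053°; wrapped into (−180°, 180°]: -16.8947°.
θ = atan2( sin Δλ · cos φ₂ , cos φ₁ · sin φ₂ − sin φ₁ · cos φ₂ · cos Δλ )
  = atan2(-0.25068, -0.94362) = -165.123° → normalised to [0°, 360°): 194.877°.

194.9°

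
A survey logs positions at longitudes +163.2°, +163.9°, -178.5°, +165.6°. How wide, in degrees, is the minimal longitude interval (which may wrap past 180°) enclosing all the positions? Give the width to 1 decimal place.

Sort the longitudes: -178.5°, +163.2°, +163.9°, +165.6°.
Eastward gaps between consecutive values (wrapping around): 341.7°, 0.7°, 1.7°, 15.9°.
Largest gap = 341.7° ⇒ minimal covering band is its complement: 360° − 341.7° = 18.3°.
Band runs from +163.2° eastward to -178.5°, crossing the antimeridian.

18.3°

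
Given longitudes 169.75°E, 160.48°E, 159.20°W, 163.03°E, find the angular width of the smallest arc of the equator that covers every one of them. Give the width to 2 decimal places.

Sort the longitudes: -159.20°, +160.48°, +163.03°, +169.75°.
Eastward gaps between consecutive values (wrapping around): 319.68°, 2.55°, 6.72°, 31.05°.
Largest gap = 319.68° ⇒ minimal covering band is its complement: 360° − 319.68° = 40.32°.
Band runs from +160.48° eastward to -159.20°, crossing the antimeridian.

40.32°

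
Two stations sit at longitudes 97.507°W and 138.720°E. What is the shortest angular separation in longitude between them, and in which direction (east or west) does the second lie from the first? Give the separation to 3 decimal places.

Raw difference: 138.720 − -97.507 = 236.227°.
Normalise into (−180°, 180°]: 236.227° − 360° = -123.773°.
Negative ⇒ the second point lies to the west; separation 123.773°.

123.773° west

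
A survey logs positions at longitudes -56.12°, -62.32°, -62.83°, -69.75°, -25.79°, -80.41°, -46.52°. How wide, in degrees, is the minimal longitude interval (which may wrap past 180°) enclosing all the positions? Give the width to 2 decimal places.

Sort the longitudes: -80.41°, -69.75°, -62.83°, -62.32°, -56.12°, -46.52°, -25.79°.
Eastward gaps between consecutive values (wrapping around): 10.66°, 6.92°, 0.51°, 6.20°, 9.60°, 20.73°, 305.38°.
Largest gap = 305.38° ⇒ minimal covering band is its complement: 360° − 305.38° = 54.62°.
Band runs from -80.41° eastward to -25.79°.

54.62°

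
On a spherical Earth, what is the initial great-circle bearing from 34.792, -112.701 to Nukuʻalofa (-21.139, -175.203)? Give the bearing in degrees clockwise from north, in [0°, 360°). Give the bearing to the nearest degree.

237°

Δλ = -175.203 − -112.701 = -62.502°.
θ = atan2( sin Δλ · cos φ₂ , cos φ₁ · sin φ₂ − sin φ₁ · cos φ₂ · cos Δλ )
  = atan2(-0.82734, -0.54189) = -123.224° → normalised to [0°, 360°): 236.776°.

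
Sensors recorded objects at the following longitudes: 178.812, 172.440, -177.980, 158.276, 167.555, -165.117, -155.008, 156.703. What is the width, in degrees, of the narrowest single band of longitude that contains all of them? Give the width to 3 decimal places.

48.289°

Sort the longitudes: -177.980°, -165.117°, -155.008°, +156.703°, +158.276°, +167.555°, +172.440°, +178.812°.
Eastward gaps between consecutive values (wrapping around): 12.863°, 10.109°, 311.711°, 1.573°, 9.279°, 4.885°, 6.372°, 3.208°.
Largest gap = 311.711° ⇒ minimal covering band is its complement: 360° − 311.711° = 48.289°.
Band runs from +156.703° eastward to -155.008°, crossing the antimeridian.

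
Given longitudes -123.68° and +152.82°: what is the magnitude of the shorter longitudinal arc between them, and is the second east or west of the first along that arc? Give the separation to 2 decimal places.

Raw difference: 152.82 − -123.68 = 276.5°.
Normalise into (−180°, 180°]: 276.5° − 360° = -83.5°.
Negative ⇒ the second point lies to the west; separation 83.50°.

83.50° west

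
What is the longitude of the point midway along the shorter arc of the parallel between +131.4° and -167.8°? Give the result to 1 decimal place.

Signed shortest Δλ from +131.4° to -167.8° is +60.8°.
Midpoint longitude = +131.4° + (+60.8°)/2 = +131.4° + 30.4° = +161.8°.
(The naïve average (+131.4 + -167.8)/2 = -18.2° is on the wrong side of the globe.)

+161.8°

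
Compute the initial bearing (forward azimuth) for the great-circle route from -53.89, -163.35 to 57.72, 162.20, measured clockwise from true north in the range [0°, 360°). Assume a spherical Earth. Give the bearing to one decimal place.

340.5°

Δλ = 162.20 − -163.35 = 325.55°; wrapped into (−180°, 180°]: -34.45°.
θ = atan2( sin Δλ · cos φ₂ , cos φ₁ · sin φ₂ − sin φ₁ · cos φ₂ · cos Δλ )
  = atan2(-0.30211, 0.85404) = -19.481° → normalised to [0°, 360°): 340.519°.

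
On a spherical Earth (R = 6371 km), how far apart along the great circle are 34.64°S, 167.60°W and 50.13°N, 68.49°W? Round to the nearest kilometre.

Δλ = -68.49 − -167.60 = 99.11°.
Δφ = 50.13 − -34.64 = 84.77°.
a = sin²(Δφ/2) + cos φ₁ · cos φ₂ · sin²(Δλ/2) = 0.759884.
c = 2·atan2(√a, √(1−a)) = 2.11738 rad → d = 6371·c ≈ 13489.80 km.

13490 km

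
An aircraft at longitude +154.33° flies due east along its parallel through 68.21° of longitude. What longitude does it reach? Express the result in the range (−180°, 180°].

Start at +154.33°; shift +68.21° → +222.54°.
+222.54° lies outside (−180°, 180°]; subtract 360° → -137.46°.

-137.46°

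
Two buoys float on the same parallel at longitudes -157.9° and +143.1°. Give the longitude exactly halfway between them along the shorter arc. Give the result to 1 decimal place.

Signed shortest Δλ from -157.9° to +143.1° is -59.0°.
Midpoint longitude = -157.9° + (-59.0°)/2 = -157.9° − 29.5° = -187.4°.
Normalise into (−180°, 180°]: +172.6°.
(The naïve average (-157.9 + +143.1)/2 = -7.4° is on the wrong side of the globe.)

+172.6°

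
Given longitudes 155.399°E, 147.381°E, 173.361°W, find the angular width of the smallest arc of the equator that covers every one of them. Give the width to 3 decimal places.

Sort the longitudes: -173.361°, +147.381°, +155.399°.
Eastward gaps between consecutive values (wrapping around): 320.742°, 8.018°, 31.240°.
Largest gap = 320.742° ⇒ minimal covering band is its complement: 360° − 320.742° = 39.258°.
Band runs from +147.381° eastward to -173.361°, crossing the antimeridian.

39.258°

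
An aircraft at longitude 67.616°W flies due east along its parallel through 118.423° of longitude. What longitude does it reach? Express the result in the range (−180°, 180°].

50.807°E

Start at -67.616°; shift +118.423° → +50.807°.
+50.807° already lies in (−180°, 180°].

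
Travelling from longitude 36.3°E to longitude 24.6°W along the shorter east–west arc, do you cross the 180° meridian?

No

Signed shortest Δλ = ((-24.6 − 36.3 + 180) mod 360) − 180 = -60.9°.
Going west by 60.9° from +36.3° reaches -24.6° without touching 180°.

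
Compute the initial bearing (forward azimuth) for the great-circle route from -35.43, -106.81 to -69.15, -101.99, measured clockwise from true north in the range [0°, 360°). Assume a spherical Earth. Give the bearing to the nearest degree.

177°

Δλ = -101.99 − -106.81 = 4.82°.
θ = atan2( sin Δλ · cos φ₂ , cos φ₁ · sin φ₂ − sin φ₁ · cos φ₂ · cos Δλ )
  = atan2(0.02991, -0.55586) = 176.920° → normalised to [0°, 360°): 176.920°.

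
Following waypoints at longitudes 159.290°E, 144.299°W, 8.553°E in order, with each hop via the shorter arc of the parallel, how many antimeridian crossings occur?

1

Leg 1: +159.290° → -144.299°, shortest Δλ = 56.411° (east) — crosses 180°.
Leg 2: -144.299° → +8.553°, shortest Δλ = 152.852° (east) — does not cross 180°.
Total crossings: 1.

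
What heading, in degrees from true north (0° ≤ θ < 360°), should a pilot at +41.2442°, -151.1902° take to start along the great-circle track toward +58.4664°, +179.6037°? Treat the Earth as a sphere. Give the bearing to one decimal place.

323.1°

Δλ = 179.6037 − -151.1902 = 330.7939°; wrapped into (−180°, 180°]: -29.2061°.
θ = atan2( sin Δλ · cos φ₂ , cos φ₁ · sin φ₂ − sin φ₁ · cos φ₂ · cos Δλ )
  = atan2(-0.25520, 0.33991) = -36.898° → normalised to [0°, 360°): 323.102°.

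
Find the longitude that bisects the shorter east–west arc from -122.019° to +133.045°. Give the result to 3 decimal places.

-174.487°

Signed shortest Δλ from -122.019° to +133.045° is -104.936°.
Midpoint longitude = -122.019° + (-104.936°)/2 = -122.019° − 52.468° = -174.487°.
(The naïve average (-122.019 + +133.045)/2 = 5.513° is on the wrong side of the globe.)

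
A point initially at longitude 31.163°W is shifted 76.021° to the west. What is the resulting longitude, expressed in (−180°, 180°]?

107.184°W

Start at -31.163°; shift −76.021° → -107.184°.
-107.184° already lies in (−180°, 180°].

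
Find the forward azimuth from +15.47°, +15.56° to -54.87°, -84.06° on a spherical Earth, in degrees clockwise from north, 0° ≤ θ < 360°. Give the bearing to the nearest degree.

217°

Δλ = -84.06 − 15.56 = -99.62°.
θ = atan2( sin Δλ · cos φ₂ , cos φ₁ · sin φ₂ − sin φ₁ · cos φ₂ · cos Δλ )
  = atan2(-0.56734, -0.76257) = -143.351° → normalised to [0°, 360°): 216.649°.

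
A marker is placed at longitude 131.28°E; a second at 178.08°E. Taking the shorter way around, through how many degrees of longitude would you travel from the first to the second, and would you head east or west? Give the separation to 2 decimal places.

46.80° east

Raw difference: 178.08 − 131.28 = 46.8°.
Normalise into (−180°, 180°]: 46.8° stays 46.8°.
Positive ⇒ the second point lies to the east; separation 46.80°.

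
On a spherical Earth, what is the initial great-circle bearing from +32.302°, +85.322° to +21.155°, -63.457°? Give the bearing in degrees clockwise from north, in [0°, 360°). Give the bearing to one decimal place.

326.5°

Δλ = -63.457 − 85.322 = -148.779°.
θ = atan2( sin Δλ · cos φ₂ , cos φ₁ · sin φ₂ − sin φ₁ · cos φ₂ · cos Δλ )
  = atan2(-0.48341, 0.73123) = -33.468° → normalised to [0°, 360°): 326.532°.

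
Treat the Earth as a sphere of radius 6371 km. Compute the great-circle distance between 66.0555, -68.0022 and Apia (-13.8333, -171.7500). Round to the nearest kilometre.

12030 km

Δλ = -171.7500 − -68.0022 = -103.7478°.
Δφ = -13.8333 − 66.0555 = -79.8888°.
a = sin²(Δφ/2) + cos φ₁ · cos φ₂ · sin²(Δλ/2) = 0.656087.
c = 2·atan2(√a, √(1−a)) = 1.88828 rad → d = 6371·c ≈ 12030.21 km.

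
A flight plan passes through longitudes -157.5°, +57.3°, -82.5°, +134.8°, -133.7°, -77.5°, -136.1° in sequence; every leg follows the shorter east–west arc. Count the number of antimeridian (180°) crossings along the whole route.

3

Leg 1: -157.5° → +57.3°, shortest Δλ = -145.2° (west) — crosses 180°.
Leg 2: +57.3° → -82.5°, shortest Δλ = -139.8° (west) — does not cross 180°.
Leg 3: -82.5° → +134.8°, shortest Δλ = -142.7° (west) — crosses 180°.
Leg 4: +134.8° → -133.7°, shortest Δλ = 91.5° (east) — crosses 180°.
Leg 5: -133.7° → -77.5°, shortest Δλ = 56.2° (east) — does not cross 180°.
Leg 6: -77.5° → -136.1°, shortest Δλ = -58.6° (west) — does not cross 180°.
Total crossings: 3.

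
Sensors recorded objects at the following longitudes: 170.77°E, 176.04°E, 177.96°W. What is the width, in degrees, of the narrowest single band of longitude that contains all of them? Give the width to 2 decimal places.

Sort the longitudes: -177.96°, +170.77°, +176.04°.
Eastward gaps between consecutive values (wrapping around): 348.73°, 5.27°, 6.00°.
Largest gap = 348.73° ⇒ minimal covering band is its complement: 360° − 348.73° = 11.27°.
Band runs from +170.77° eastward to -177.96°, crossing the antimeridian.

11.27°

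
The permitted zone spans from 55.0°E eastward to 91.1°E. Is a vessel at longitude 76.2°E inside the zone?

Yes

Band width going east from +55.0° to +91.1°: ((91.1 − 55.0) mod 360) = 36.1°.
Offset of +76.2° east of the west edge: ((76.2 − 55.0) mod 360) = 21.2°.
21.2° ≤ 36.1° ⇒ inside.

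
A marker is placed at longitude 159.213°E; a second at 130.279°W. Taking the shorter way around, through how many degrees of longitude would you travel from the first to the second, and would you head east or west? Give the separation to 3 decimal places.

Raw difference: -130.279 − 159.213 = -289.492°.
Normalise into (−180°, 180°]: -289.492° + 360° = 70.508°.
Positive ⇒ the second point lies to the east; separation 70.508°.

70.508° east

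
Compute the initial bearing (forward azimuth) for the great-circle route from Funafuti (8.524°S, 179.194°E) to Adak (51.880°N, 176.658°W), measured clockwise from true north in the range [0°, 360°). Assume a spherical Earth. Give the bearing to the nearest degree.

3°

Δλ = -176.658 − 179.194 = -355.852°; wrapped into (−180°, 180°]: 4.148°.
θ = atan2( sin Δλ · cos φ₂ , cos φ₁ · sin φ₂ − sin φ₁ · cos φ₂ · cos Δλ )
  = atan2(0.04465, 0.86929) = 2.940° → normalised to [0°, 360°): 2.940°.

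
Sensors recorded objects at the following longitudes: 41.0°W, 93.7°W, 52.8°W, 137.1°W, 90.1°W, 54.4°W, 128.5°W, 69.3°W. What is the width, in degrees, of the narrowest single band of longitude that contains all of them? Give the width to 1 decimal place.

Sort the longitudes: -137.1°, -128.5°, -93.7°, -90.1°, -69.3°, -54.4°, -52.8°, -41.0°.
Eastward gaps between consecutive values (wrapping around): 8.6°, 34.8°, 3.6°, 20.8°, 14.9°, 1.6°, 11.8°, 263.9°.
Largest gap = 263.9° ⇒ minimal covering band is its complement: 360° − 263.9° = 96.1°.
Band runs from -137.1° eastward to -41.0°.

96.1°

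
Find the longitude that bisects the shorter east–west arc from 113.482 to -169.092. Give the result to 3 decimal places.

Signed shortest Δλ from +113.482° to -169.092° is +77.426°.
Midpoint longitude = +113.482° + (+77.426°)/2 = +113.482° + 38.713° = +152.195°.
(The naïve average (+113.482 + -169.092)/2 = -27.805° is on the wrong side of the globe.)

+152.195°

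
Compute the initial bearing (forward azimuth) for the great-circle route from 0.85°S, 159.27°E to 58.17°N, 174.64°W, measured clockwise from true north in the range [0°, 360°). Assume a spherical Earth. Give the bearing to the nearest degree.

15°

Δλ = -174.64 − 159.27 = -333.91°; wrapped into (−180°, 180°]: 26.09°.
θ = atan2( sin Δλ · cos φ₂ , cos φ₁ · sin φ₂ − sin φ₁ · cos φ₂ · cos Δλ )
  = atan2(0.23194, 0.85655) = 15.152° → normalised to [0°, 360°): 15.152°.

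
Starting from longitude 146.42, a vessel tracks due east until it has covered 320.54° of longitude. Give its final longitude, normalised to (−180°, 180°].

+106.96°

Start at +146.42°; shift +320.54° → +466.96°.
+466.96° lies outside (−180°, 180°]; subtract 360° → +106.96°.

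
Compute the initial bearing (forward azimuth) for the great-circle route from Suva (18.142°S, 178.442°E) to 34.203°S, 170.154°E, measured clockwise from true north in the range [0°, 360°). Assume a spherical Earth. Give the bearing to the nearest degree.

203°

Δλ = 170.154 − 178.442 = -8.288°.
θ = atan2( sin Δλ · cos φ₂ , cos φ₁ · sin φ₂ − sin φ₁ · cos φ₂ · cos Δλ )
  = atan2(-0.11922, -0.27935) = -156.889° → normalised to [0°, 360°): 203.111°.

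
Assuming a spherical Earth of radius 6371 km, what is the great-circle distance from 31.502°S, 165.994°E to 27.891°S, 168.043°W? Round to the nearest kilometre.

2534 km

Δλ = -168.043 − 165.994 = -334.037°; wrapped into (−180°, 180°]: 25.963°.
Δφ = -27.891 − -31.502 = 3.611°.
a = sin²(Δφ/2) + cos φ₁ · cos φ₂ · sin²(Δλ/2) = 0.039020.
c = 2·atan2(√a, √(1−a)) = 0.39768 rad → d = 6371·c ≈ 2533.64 km.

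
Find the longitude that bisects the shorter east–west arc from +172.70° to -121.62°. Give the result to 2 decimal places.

Signed shortest Δλ from +172.70° to -121.62° is +65.68°.
Midpoint longitude = +172.70° + (+65.68°)/2 = +172.70° + 32.84° = +205.54°.
Normalise into (−180°, 180°]: -154.46°.
(The naïve average (+172.70 + -121.62)/2 = 25.54° is on the wrong side of the globe.)

-154.46°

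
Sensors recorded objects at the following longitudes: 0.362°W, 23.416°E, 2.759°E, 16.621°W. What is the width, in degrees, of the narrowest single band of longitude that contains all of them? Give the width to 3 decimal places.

Sort the longitudes: -16.621°, -0.362°, +2.759°, +23.416°.
Eastward gaps between consecutive values (wrapping around): 16.259°, 3.121°, 20.657°, 319.963°.
Largest gap = 319.963° ⇒ minimal covering band is its complement: 360° − 319.963° = 40.037°.
Band runs from -16.621° eastward to +23.416°.

40.037°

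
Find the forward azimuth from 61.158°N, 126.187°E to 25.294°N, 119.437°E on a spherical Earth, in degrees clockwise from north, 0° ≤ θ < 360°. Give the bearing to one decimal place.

190.4°

Δλ = 119.437 − 126.187 = -6.750°.
θ = atan2( sin Δλ · cos φ₂ , cos φ₁ · sin φ₂ − sin φ₁ · cos φ₂ · cos Δλ )
  = atan2(-0.10627, -0.58037) = -169.624° → normalised to [0°, 360°): 190.376°.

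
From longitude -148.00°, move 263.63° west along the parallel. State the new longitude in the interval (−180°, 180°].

Start at -148.00°; shift −263.63° → -411.63°.
-411.63° lies outside (−180°, 180°]; add 360° → -51.63°.

-51.63°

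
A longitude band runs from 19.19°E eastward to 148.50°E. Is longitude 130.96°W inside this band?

No

Band width going east from +19.19° to +148.50°: ((148.50 − 19.19) mod 360) = 129.31°.
Offset of -130.96° east of the west edge: ((-130.96 − 19.19) mod 360) = 209.85°.
209.85° > 129.31° ⇒ outside.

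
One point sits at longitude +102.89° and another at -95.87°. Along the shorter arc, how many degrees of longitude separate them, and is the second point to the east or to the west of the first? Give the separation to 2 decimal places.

161.24° east

Raw difference: -95.87 − 102.89 = -198.76°.
Normalise into (−180°, 180°]: -198.76° + 360° = 161.24°.
Positive ⇒ the second point lies to the east; separation 161.24°.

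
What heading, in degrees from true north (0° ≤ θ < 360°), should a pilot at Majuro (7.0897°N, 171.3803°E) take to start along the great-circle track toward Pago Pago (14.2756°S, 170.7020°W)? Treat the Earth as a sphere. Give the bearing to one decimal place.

140.3°

Δλ = -170.7020 − 171.3803 = -342.0823°; wrapped into (−180°, 180°]: 17.9177°.
θ = atan2( sin Δλ · cos φ₂ , cos φ₁ · sin φ₂ − sin φ₁ · cos φ₂ · cos Δλ )
  = atan2(0.29815, -0.35851) = 140.252° → normalised to [0°, 360°): 140.252°.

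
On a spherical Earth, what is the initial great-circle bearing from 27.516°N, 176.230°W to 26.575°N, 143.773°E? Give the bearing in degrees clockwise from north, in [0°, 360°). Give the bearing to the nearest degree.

Δλ = 143.773 − -176.230 = 320.003°; wrapped into (−180°, 180°]: -39.997°.
θ = atan2( sin Δλ · cos φ₂ , cos φ₁ · sin φ₂ − sin φ₁ · cos φ₂ · cos Δλ )
  = atan2(-0.57484, 0.08023) = -82.055° → normalised to [0°, 360°): 277.945°.

278°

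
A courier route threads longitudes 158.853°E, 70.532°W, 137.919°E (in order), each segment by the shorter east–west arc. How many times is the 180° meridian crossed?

2

Leg 1: +158.853° → -70.532°, shortest Δλ = 130.615° (east) — crosses 180°.
Leg 2: -70.532° → +137.919°, shortest Δλ = -151.549° (west) — crosses 180°.
Total crossings: 2.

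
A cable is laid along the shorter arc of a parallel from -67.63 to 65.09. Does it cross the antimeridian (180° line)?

Signed shortest Δλ = ((65.09 − -67.63 + 180) mod 360) − 180 = 132.72°.
Going east by 132.72° from -67.63° reaches +65.09° without touching 180°.

No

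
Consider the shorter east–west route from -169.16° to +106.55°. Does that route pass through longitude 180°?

Naïve |106.55 − -169.16| = 275.71° > 180°, so the shorter arc goes the other way round — across 180°.
Signed shortest Δλ = ((106.55 − -169.16 + 180) mod 360) − 180 = -84.29°.
Going west by 84.29° from -169.16° passes through 180° before reaching +106.55°.

Yes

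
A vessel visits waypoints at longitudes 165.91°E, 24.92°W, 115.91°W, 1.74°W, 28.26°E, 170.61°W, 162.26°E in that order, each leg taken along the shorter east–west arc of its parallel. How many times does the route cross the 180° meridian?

Leg 1: +165.91° → -24.92°, shortest Δλ = 169.17° (east) — crosses 180°.
Leg 2: -24.92° → -115.91°, shortest Δλ = -90.99° (west) — does not cross 180°.
Leg 3: -115.91° → -1.74°, shortest Δλ = 114.17° (east) — does not cross 180°.
Leg 4: -1.74° → +28.26°, shortest Δλ = 30.0° (east) — does not cross 180°.
Leg 5: +28.26° → -170.61°, shortest Δλ = 161.13° (east) — crosses 180°.
Leg 6: -170.61° → +162.26°, shortest Δλ = -27.13° (west) — crosses 180°.
Total crossings: 3.

3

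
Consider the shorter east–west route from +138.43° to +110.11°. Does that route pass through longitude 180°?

Signed shortest Δλ = ((110.11 − 138.43 + 180) mod 360) − 180 = -28.32°.
Going west by 28.32° from +138.43° reaches +110.11° without touching 180°.

No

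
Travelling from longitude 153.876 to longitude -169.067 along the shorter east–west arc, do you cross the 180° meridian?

Naïve |-169.067 − 153.876| = 322.943° > 180°, so the shorter arc goes the other way round — across 180°.
Signed shortest Δλ = ((-169.067 − 153.876 + 180) mod 360) − 180 = 37.057°.
Going east by 37.057° from +153.876° passes through 180° before reaching -169.067°.

Yes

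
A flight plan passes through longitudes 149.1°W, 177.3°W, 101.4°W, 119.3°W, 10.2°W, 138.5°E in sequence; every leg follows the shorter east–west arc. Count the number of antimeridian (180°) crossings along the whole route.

Leg 1: -149.1° → -177.3°, shortest Δλ = -28.2° (west) — does not cross 180°.
Leg 2: -177.3° → -101.4°, shortest Δλ = 75.9° (east) — does not cross 180°.
Leg 3: -101.4° → -119.3°, shortest Δλ = -17.9° (west) — does not cross 180°.
Leg 4: -119.3° → -10.2°, shortest Δλ = 109.1° (east) — does not cross 180°.
Leg 5: -10.2° → +138.5°, shortest Δλ = 148.7° (east) — does not cross 180°.
Total crossings: 0.

0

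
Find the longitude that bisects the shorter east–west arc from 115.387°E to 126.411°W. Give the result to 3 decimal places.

174.488°E

Signed shortest Δλ from +115.387° to -126.411° is +118.202°.
Midpoint longitude = +115.387° + (+118.202°)/2 = +115.387° + 59.101° = +174.488°.
(The naïve average (+115.387 + -126.411)/2 = -5.512° is on the wrong side of the globe.)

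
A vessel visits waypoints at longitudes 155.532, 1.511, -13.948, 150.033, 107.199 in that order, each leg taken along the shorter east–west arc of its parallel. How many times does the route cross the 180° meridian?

Leg 1: +155.532° → +1.511°, shortest Δλ = -154.021° (west) — does not cross 180°.
Leg 2: +1.511° → -13.948°, shortest Δλ = -15.459° (west) — does not cross 180°.
Leg 3: -13.948° → +150.033°, shortest Δλ = 163.981° (east) — does not cross 180°.
Leg 4: +150.033° → +107.199°, shortest Δλ = -42.834° (west) — does not cross 180°.
Total crossings: 0.

0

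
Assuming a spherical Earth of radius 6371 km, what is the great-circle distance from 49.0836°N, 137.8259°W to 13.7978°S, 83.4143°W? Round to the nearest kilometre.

Δλ = -83.4143 − -137.8259 = 54.4116°.
Δφ = -13.7978 − 49.0836 = -62.8814°.
a = sin²(Δφ/2) + cos φ₁ · cos φ₂ · sin²(Δλ/2) = 0.405032.
c = 2·atan2(√a, √(1−a)) = 1.37970 rad → d = 6371·c ≈ 8790.07 km.

8790 km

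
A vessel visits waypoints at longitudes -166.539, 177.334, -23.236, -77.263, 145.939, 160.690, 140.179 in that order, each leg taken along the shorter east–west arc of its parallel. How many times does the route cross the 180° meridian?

3

Leg 1: -166.539° → +177.334°, shortest Δλ = -16.127° (west) — crosses 180°.
Leg 2: +177.334° → -23.236°, shortest Δλ = 159.43° (east) — crosses 180°.
Leg 3: -23.236° → -77.263°, shortest Δλ = -54.027° (west) — does not cross 180°.
Leg 4: -77.263° → +145.939°, shortest Δλ = -136.798° (west) — crosses 180°.
Leg 5: +145.939° → +160.690°, shortest Δλ = 14.751° (east) — does not cross 180°.
Leg 6: +160.690° → +140.179°, shortest Δλ = -20.511° (west) — does not cross 180°.
Total crossings: 3.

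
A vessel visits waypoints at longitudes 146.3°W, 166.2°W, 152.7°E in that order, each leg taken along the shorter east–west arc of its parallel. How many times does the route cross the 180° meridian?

1

Leg 1: -146.3° → -166.2°, shortest Δλ = -19.9° (west) — does not cross 180°.
Leg 2: -166.2° → +152.7°, shortest Δλ = -41.1° (west) — crosses 180°.
Total crossings: 1.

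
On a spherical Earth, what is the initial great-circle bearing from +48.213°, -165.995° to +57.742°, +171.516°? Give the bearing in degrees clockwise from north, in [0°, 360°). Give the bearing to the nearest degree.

Δλ = 171.516 − -165.995 = 337.511°; wrapped into (−180°, 180°]: -22.489°.
θ = atan2( sin Δλ · cos φ₂ , cos φ₁ · sin φ₂ − sin φ₁ · cos φ₂ · cos Δλ )
  = atan2(-0.20416, 0.19581) = -46.195° → normalised to [0°, 360°): 313.805°.

314°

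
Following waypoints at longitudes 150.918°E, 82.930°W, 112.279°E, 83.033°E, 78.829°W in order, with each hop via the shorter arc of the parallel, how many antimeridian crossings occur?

Leg 1: +150.918° → -82.930°, shortest Δλ = 126.152° (east) — crosses 180°.
Leg 2: -82.930° → +112.279°, shortest Δλ = -164.791° (west) — crosses 180°.
Leg 3: +112.279° → +83.033°, shortest Δλ = -29.246° (west) — does not cross 180°.
Leg 4: +83.033° → -78.829°, shortest Δλ = -161.862° (west) — does not cross 180°.
Total crossings: 2.

2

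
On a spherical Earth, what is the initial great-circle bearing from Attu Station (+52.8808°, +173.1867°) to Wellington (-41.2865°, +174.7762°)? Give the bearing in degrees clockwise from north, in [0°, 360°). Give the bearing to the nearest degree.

179°

Δλ = 174.7762 − 173.1867 = 1.5895°.
θ = atan2( sin Δλ · cos φ₂ , cos φ₁ · sin φ₂ − sin φ₁ · cos φ₂ · cos Δλ )
  = atan2(0.02084, -0.99713) = 178.803° → normalised to [0°, 360°): 178.803°.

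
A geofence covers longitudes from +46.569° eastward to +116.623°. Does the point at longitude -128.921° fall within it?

No

Band width going east from +46.569° to +116.623°: ((116.623 − 46.569) mod 360) = 70.054°.
Offset of -128.921° east of the west edge: ((-128.921 − 46.569) mod 360) = 184.510°.
184.510° > 70.054° ⇒ outside.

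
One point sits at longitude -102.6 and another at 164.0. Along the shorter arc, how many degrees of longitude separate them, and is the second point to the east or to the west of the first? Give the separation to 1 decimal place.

Raw difference: 164.0 − -102.6 = 266.6°.
Normalise into (−180°, 180°]: 266.6° − 360° = -93.4°.
Negative ⇒ the second point lies to the west; separation 93.4°.

93.4° west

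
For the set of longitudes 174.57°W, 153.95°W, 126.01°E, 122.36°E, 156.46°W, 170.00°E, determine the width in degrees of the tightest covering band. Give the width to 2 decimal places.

Sort the longitudes: -174.57°, -156.46°, -153.95°, +122.36°, +126.01°, +170.00°.
Eastward gaps between consecutive values (wrapping around): 18.11°, 2.51°, 276.31°, 3.65°, 43.99°, 15.43°.
Largest gap = 276.31° ⇒ minimal covering band is its complement: 360° − 276.31° = 83.69°.
Band runs from +122.36° eastward to -153.95°, crossing the antimeridian.

83.69°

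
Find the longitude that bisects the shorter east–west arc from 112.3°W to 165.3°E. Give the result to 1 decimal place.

Signed shortest Δλ from -112.3° to +165.3° is -82.4°.
Midpoint longitude = -112.3° + (-82.4°)/2 = -112.3° − 41.2° = -153.5°.
(The naïve average (-112.3 + +165.3)/2 = 26.5° is on the wrong side of the globe.)

153.5°W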